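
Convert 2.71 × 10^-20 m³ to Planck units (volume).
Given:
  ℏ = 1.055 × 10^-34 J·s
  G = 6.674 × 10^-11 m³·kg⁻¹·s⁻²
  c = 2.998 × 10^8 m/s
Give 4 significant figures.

Planck volume: V_P = (ℏG/c³)^(3/2) = 4.224 × 10^-105 m³.
2.71 × 10^-20 / 4.224 × 10^-105 = 6.416 × 10^84

6.416 × 10^84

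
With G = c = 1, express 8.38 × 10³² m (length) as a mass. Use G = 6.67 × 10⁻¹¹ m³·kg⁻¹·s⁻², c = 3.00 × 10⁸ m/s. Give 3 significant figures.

Length → mass via c²/G.
8.38 × 10³² m × (c²/G) = 1.13 × 10⁶⁰ kg

1.13 × 10⁶⁰ kg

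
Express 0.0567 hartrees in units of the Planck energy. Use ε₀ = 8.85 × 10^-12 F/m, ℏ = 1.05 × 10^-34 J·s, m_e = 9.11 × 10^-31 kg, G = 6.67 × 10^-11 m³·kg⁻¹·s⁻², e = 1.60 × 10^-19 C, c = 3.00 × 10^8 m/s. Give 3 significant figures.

1.27 × 10^-28

hartree: E_h = m_e e⁴/(4πε₀ℏ)² = 4.38 × 10^-18 J
Planck energy: E_P = √(ℏc⁵/G) = 1.96 × 10^9 J
0.0567 × 4.38 × 10^-18 / 1.96 × 10^9 = 1.27 × 10^-28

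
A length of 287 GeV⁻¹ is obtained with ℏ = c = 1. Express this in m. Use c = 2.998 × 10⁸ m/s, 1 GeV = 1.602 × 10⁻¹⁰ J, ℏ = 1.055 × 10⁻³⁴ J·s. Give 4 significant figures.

A length is [E]⁻¹ in ℏ=c=1; restore one factor of ℏc.
1 GeV⁻¹ → ℏc × (1 GeV in J)⁻¹ = 1.974 × 10⁻¹⁶ m.
Result: 287 × 1.974 × 10⁻¹⁶ = 5.666 × 10⁻¹⁴ m.

5.666 × 10⁻¹⁴ m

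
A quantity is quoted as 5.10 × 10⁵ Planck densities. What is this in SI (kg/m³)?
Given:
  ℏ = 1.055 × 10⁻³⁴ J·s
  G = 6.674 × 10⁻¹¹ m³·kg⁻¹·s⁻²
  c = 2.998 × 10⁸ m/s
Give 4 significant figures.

One Planck density: ρ_P = c⁵/(ℏG²) = 5.154 × 10⁹⁶ kg/m³.
5.10 × 10⁵ × 5.154 × 10⁹⁶ kg/m³ = 2.628 × 10¹⁰² kg/m³

2.628 × 10¹⁰² kg/m³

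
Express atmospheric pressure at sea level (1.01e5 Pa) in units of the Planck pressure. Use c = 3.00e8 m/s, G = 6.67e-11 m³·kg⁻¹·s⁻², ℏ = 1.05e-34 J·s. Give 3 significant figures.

Planck pressure: p_P = c⁷/(ℏG²) = 4.68e113 Pa.
1.01e5 / 4.68e113 = 2.16e-109

2.16e-109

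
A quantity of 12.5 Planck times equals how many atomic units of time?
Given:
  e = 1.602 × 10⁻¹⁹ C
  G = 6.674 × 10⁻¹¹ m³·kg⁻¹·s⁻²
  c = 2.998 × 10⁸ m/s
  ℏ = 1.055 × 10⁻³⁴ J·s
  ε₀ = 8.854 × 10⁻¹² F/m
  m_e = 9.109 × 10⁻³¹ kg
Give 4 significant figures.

Planck time: t_P = √(ℏG/c⁵) = 5.392 × 10⁻⁴⁴ s
atomic unit of time: τ_au = (4πε₀)²ℏ³/(m_e e⁴) = 2.423 × 10⁻¹⁷ s
12.5 × 5.392 × 10⁻⁴⁴ / 2.423 × 10⁻¹⁷ = 2.782 × 10⁻²⁶

2.782 × 10⁻²⁶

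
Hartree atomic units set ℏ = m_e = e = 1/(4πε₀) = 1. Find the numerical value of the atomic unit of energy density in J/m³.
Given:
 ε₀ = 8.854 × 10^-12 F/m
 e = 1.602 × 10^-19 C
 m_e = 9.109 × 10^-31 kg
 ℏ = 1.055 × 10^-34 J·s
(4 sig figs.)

2.929 × 10^13 J/m³

The unique combination of the constants set to 1 with dimensions of energy density is u_au = E_h/a₀³ = m_e⁴e¹⁰/((4πε₀)⁵ℏ⁸).
E_h = 4.354 × 10^-18 J
a₀ = 5.297 × 10^-11 m
E_h/a₀³ = 2.929 × 10^13 J/m³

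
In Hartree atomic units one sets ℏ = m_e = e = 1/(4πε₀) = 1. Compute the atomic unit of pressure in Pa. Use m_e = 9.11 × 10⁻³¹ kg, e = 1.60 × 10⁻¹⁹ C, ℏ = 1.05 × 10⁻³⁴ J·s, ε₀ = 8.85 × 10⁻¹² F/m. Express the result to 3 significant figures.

3.01 × 10¹³ Pa

P_au = E_h/a₀³ = m_e⁴e¹⁰/((4πε₀)⁵ℏ⁸)
E_h = 4.38 × 10⁻¹⁸ J
a₀ = 5.26 × 10⁻¹¹ m
E_h/a₀³ = 3.01 × 10¹³ Pa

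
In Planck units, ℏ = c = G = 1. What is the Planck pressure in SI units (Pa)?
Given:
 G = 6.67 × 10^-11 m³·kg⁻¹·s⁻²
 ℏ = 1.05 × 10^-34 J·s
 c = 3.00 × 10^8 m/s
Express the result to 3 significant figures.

From ℏ = c = G = 1 the pressure scale is p_P = c⁷/(ℏG²).
  = 2.19 × 10^59 / 4.67 × 10^-55
  = 4.68 × 10^113 Pa

4.68 × 10^113 Pa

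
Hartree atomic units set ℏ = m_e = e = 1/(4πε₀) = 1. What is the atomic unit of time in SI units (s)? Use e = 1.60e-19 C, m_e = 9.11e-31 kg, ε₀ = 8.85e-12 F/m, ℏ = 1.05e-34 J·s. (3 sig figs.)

2.40e-17 s

The unique combination of the constants set to 1 with dimensions of time is τ_au = (4πε₀)²ℏ³/(m_e e⁴).
E_h = 4.38e-18 J
ℏ/E_h = 2.40e-17 s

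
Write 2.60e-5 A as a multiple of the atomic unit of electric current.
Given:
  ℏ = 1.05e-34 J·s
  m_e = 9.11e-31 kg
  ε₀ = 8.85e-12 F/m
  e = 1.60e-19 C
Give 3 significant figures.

3.90e-3

atomic unit of electric current: I_au = e E_h/ℏ = m_e e⁵/((4πε₀)²ℏ³) = 6.67e-3 A.
2.60e-5 / 6.67e-3 = 3.90e-3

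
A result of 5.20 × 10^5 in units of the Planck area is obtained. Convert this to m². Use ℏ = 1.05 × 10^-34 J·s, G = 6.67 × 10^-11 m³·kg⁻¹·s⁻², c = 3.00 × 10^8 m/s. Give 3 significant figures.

One Planck area: A_P = ℏG/c³ = 2.59 × 10^-70 m².
5.20 × 10^5 × 2.59 × 10^-70 m² = 1.35 × 10^-64 m²

1.35 × 10^-64 m²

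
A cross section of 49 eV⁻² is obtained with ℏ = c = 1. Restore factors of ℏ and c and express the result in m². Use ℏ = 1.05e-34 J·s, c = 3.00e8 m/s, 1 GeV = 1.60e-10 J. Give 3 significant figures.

Area is [L]² = [E]⁻²·(ℏc)²; restore (ℏc)².
1 GeV⁻² → (ℏc)² × (1 GeV in J)⁻² = 3.88e-32 m².
Convert the energy scale: 49 eV⁻² = 4.90e19 GeV⁻².
Result: 4.90e19 × 3.88e-32 = 1.90e-12 m².

1.90e-12 m²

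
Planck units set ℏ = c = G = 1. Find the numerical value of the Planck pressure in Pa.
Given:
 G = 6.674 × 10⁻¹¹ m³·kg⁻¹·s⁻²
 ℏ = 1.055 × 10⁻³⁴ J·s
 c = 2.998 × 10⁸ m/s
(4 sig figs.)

4.632 × 10¹¹³ Pa

Dimensional analysis gives p_P = c⁷/(ℏG²).
  = 2.177 × 10⁵⁹ / 4.699 × 10⁻⁵⁵
  = 4.632 × 10¹¹³ Pa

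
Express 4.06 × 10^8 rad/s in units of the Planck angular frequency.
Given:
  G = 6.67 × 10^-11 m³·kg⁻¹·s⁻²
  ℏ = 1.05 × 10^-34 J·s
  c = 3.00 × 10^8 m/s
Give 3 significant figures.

Planck angular frequency: ω_P = √(c⁵/(ℏG)) = 1.86 × 10^43 rad/s.
4.06 × 10^8 / 1.86 × 10^43 = 2.18 × 10^-35

2.18 × 10^-35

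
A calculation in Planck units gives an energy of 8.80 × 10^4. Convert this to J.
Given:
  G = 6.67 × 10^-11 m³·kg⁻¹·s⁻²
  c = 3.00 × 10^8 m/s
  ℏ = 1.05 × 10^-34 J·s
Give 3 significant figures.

One Planck energy: E_P = √(ℏc⁵/G) = 1.96 × 10^9 J.
8.80 × 10^4 × 1.96 × 10^9 J = 1.72 × 10^14 J

1.72 × 10^14 J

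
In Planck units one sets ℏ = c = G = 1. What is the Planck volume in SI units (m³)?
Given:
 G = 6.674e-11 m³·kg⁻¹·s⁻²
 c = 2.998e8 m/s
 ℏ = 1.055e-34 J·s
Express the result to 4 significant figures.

V_P = (ℏG/c³)^(3/2)
  = √(1.784e-209)
  = 4.224e-105 m³

4.224e-105 m³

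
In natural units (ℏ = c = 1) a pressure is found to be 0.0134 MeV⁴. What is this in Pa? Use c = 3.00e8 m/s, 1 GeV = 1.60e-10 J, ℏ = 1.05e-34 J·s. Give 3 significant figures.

2.81e23 Pa

Pressure is [E]/[L]³ = [E]⁴/(ℏc)³.
1 GeV⁴ → 1/(ℏc)³ × (1 GeV in J)⁴ = 2.10e37 Pa.
Convert the energy scale: 0.0134 MeV⁴ = 1.34e-14 GeV⁴.
Result: 1.34e-14 × 2.10e37 = 2.81e23 Pa.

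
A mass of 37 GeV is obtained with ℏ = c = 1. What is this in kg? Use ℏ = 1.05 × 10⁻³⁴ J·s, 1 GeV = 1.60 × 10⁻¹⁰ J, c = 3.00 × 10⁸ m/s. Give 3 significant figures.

Mass is [E]/c²; divide by c².
1 GeV → 1/c² × (1 GeV in J) = 1.78 × 10⁻²⁷ kg.
Result: 37 × 1.78 × 10⁻²⁷ = 6.58 × 10⁻²⁶ kg.

6.58 × 10⁻²⁶ kg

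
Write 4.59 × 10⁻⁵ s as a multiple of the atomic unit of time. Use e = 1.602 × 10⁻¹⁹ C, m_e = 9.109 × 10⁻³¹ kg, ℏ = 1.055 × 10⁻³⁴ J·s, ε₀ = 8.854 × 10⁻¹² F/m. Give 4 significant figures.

atomic unit of time: τ_au = (4πε₀)²ℏ³/(m_e e⁴) = 2.423 × 10⁻¹⁷ s.
4.59 × 10⁻⁵ / 2.423 × 10⁻¹⁷ = 1.894 × 10¹²

1.894 × 10¹²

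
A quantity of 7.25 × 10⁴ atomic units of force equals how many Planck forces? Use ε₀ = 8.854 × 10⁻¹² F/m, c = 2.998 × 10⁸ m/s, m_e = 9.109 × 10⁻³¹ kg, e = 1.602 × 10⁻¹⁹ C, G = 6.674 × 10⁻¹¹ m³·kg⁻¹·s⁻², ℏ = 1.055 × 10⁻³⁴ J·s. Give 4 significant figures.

4.923 × 10⁻⁴⁷

atomic unit of force: F_au = E_h/a₀ = m_e²e⁶/((4πε₀)³ℏ⁴) = 8.220 × 10⁻⁸ N
Planck force: F_P = c⁴/G = 1.210 × 10⁴⁴ N
7.25 × 10⁴ × 8.220 × 10⁻⁸ / 1.210 × 10⁴⁴ = 4.923 × 10⁻⁴⁷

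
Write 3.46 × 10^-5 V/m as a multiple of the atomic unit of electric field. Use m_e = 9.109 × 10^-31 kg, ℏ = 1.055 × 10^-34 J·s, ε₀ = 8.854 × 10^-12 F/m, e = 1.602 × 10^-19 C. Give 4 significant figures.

atomic unit of electric field: E_au = E_h/(e a₀) = m_e²e⁵/((4πε₀)³ℏ⁴) = 5.131 × 10^11 V/m.
3.46 × 10^-5 / 5.131 × 10^11 = 6.743 × 10^-17

6.743 × 10^-17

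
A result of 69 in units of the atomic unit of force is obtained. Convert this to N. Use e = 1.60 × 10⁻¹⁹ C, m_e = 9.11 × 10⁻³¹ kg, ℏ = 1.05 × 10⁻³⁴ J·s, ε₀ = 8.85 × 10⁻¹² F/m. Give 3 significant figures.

5.75 × 10⁻⁶ N

One atomic unit of force: F_au = E_h/a₀ = m_e²e⁶/((4πε₀)³ℏ⁴) = 8.33 × 10⁻⁸ N.
69 × 8.33 × 10⁻⁸ N = 5.75 × 10⁻⁶ N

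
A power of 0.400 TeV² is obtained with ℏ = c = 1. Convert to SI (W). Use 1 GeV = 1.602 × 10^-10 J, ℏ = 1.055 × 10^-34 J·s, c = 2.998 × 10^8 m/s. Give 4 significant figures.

9.730 × 10^19 W

Power is [E]/[T] = [E]²/ℏ.
1 GeV² → 1/ℏ × (1 GeV in J)² = 2.433 × 10^14 W.
Convert the energy scale: 0.400 TeV² = 4.00 × 10^5 GeV².
Result: 4.00 × 10^5 × 2.433 × 10^14 = 9.730 × 10^19 W.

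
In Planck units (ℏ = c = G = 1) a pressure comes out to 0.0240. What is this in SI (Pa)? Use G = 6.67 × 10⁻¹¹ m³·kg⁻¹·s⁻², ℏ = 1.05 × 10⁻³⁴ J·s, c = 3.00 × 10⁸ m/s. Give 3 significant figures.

One Planck pressure: p_P = c⁷/(ℏG²) = 4.68 × 10¹¹³ Pa.
0.0240 × 4.68 × 10¹¹³ Pa = 1.12 × 10¹¹² Pa

1.12 × 10¹¹² Pa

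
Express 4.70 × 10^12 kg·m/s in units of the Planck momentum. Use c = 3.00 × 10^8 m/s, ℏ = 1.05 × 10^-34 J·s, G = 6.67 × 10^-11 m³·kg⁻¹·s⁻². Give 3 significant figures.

Planck momentum: p_P = √(ℏc³/G) = 6.52 kg·m/s.
4.70 × 10^12 / 6.52 = 7.21 × 10^11

7.21 × 10^11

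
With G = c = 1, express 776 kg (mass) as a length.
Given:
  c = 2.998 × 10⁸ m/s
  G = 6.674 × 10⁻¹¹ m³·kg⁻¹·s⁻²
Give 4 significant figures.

5.762 × 10⁻²⁵ m

In G = c = 1 units mass has dimensions of length; the conversion factor is G/c².
776 kg × (G/c²) = 5.762 × 10⁻²⁵ m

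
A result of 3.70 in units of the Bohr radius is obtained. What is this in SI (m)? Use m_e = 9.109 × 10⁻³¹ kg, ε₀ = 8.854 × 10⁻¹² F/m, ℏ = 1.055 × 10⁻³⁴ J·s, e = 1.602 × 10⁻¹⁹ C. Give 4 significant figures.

1.960 × 10⁻¹⁰ m

One Bohr radius: a₀ = 4πε₀ℏ²/(m_e e²) = 5.297 × 10⁻¹¹ m.
3.70 × 5.297 × 10⁻¹¹ m = 1.960 × 10⁻¹⁰ m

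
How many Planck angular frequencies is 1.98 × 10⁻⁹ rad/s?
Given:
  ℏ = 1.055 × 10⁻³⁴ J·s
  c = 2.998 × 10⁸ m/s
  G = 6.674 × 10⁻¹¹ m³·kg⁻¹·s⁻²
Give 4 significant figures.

1.068 × 10⁻⁵²

Planck angular frequency: ω_P = √(c⁵/(ℏG)) = 1.855 × 10⁴³ rad/s.
1.98 × 10⁻⁹ / 1.855 × 10⁴³ = 1.068 × 10⁻⁵²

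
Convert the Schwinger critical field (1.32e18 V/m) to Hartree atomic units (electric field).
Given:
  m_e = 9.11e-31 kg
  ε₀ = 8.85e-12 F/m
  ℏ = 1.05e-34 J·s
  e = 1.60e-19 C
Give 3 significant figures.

atomic unit of electric field: E_au = E_h/(e a₀) = m_e²e⁵/((4πε₀)³ℏ⁴) = 5.20e11 V/m.
1.32e18 / 5.20e11 = 2.54e6

2.54e6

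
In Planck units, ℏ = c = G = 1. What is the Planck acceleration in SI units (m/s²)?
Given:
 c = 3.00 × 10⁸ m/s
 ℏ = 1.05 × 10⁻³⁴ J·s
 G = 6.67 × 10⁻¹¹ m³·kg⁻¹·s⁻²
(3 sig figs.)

5.59 × 10⁵¹ m/s²

From ℏ = c = G = 1 the acceleration scale is a_P = √(c⁷/(ℏG)).
  = √(3.12 × 10¹⁰³)
  = 5.59 × 10⁵¹ m/s²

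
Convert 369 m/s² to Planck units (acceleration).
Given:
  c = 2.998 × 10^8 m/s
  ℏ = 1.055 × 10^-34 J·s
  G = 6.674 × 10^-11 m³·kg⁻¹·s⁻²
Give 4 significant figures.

Planck acceleration: a_P = √(c⁷/(ℏG)) = 5.560 × 10^51 m/s².
369 / 5.560 × 10^51 = 6.636 × 10^-50

6.636 × 10^-50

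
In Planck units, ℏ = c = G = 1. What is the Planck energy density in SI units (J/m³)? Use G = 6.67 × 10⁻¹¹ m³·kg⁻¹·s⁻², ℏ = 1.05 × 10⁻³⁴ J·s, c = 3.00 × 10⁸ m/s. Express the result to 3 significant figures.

The unique combination of the constants set to 1 with dimensions of energy density is u_P = c⁷/(ℏG²).
  = 2.19 × 10⁵⁹ / 4.67 × 10⁻⁵⁵
  = 4.68 × 10¹¹³ J/m³

4.68 × 10¹¹³ J/m³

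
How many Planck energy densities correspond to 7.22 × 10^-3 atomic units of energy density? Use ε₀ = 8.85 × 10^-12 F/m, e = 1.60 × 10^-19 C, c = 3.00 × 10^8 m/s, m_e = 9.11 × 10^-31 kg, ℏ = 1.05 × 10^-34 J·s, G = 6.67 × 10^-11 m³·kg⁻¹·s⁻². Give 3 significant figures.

4.65 × 10^-103

atomic unit of energy density: u_au = E_h/a₀³ = m_e⁴e¹⁰/((4πε₀)⁵ℏ⁸) = 3.01 × 10^13 J/m³
Planck energy density: u_P = c⁷/(ℏG²) = 4.68 × 10^113 J/m³
7.22 × 10^-3 × 3.01 × 10^13 / 4.68 × 10^113 = 4.65 × 10^-103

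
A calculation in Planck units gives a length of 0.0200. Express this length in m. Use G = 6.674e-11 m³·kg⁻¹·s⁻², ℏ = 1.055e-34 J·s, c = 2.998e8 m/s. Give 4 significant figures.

3.233e-37 m

One Planck length: ℓ_P = √(ℏG/c³) = 1.616e-35 m.
0.0200 × 1.616e-35 m = 3.233e-37 m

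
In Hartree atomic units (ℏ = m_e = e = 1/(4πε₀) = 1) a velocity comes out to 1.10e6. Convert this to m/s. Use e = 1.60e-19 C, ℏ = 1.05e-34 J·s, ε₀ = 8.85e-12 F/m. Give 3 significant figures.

One atomic unit of velocity: v_au = e²/(4πε₀ℏ) = 2.19e6 m/s.
1.10e6 × 2.19e6 m/s = 2.41e12 m/s

2.41e12 m/s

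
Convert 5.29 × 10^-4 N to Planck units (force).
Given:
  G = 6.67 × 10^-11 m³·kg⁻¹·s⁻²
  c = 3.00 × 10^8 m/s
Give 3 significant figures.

4.36 × 10^-48

Planck force: F_P = c⁴/G = 1.21 × 10^44 N.
5.29 × 10^-4 / 1.21 × 10^44 = 4.36 × 10^-48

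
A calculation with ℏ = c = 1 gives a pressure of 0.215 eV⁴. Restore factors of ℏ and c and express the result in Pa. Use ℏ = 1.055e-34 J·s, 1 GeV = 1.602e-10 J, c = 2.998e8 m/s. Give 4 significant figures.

4.475 Pa

Pressure is [E]/[L]³ = [E]⁴/(ℏc)³.
1 GeV⁴ → 1/(ℏc)³ × (1 GeV in J)⁴ = 2.082e37 Pa.
Convert the energy scale: 0.215 eV⁴ = 2.15e-37 GeV⁴.
Result: 2.15e-37 × 2.082e37 = 4.475 Pa.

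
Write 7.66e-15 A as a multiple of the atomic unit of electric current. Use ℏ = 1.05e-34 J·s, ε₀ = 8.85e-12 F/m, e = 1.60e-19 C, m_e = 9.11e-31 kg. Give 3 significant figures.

atomic unit of electric current: I_au = e E_h/ℏ = m_e e⁵/((4πε₀)²ℏ³) = 6.67e-3 A.
7.66e-15 / 6.67e-3 = 1.15e-12

1.15e-12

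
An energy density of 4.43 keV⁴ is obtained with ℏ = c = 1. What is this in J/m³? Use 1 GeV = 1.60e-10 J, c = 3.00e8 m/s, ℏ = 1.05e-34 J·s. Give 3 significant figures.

[E]/[L]³ = [E]⁴/(ℏc)³; restore (ℏc)⁻³.
1 GeV⁴ → 1/(ℏc)³ × (1 GeV in J)⁴ = 2.10e37 J/m³.
Convert the energy scale: 4.43 keV⁴ = 4.43e-24 GeV⁴.
Result: 4.43e-24 × 2.10e37 = 9.29e13 J/m³.

9.29e13 J/m³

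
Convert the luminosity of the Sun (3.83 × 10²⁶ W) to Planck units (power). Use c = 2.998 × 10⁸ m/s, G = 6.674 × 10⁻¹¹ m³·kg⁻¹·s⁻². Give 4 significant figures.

Planck power: P_P = c⁵/G = 3.629 × 10⁵² W.
3.83 × 10²⁶ / 3.629 × 10⁵² = 1.055 × 10⁻²⁶

1.055 × 10⁻²⁶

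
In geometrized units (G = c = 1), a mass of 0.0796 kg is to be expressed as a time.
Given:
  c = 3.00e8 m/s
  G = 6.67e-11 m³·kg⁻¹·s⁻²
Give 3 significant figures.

Mass → time via G/c³.
0.0796 kg × (G/c³) = 1.97e-37 s

1.97e-37 s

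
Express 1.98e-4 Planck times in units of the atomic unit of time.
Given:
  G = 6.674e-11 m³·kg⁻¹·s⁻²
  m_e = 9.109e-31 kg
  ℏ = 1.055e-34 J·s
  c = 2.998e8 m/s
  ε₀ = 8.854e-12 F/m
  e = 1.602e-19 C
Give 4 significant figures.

Planck time: t_P = √(ℏG/c⁵) = 5.392e-44 s
atomic unit of time: τ_au = (4πε₀)²ℏ³/(m_e e⁴) = 2.423e-17 s
1.98e-4 × 5.392e-44 / 2.423e-17 = 4.406e-31

4.406e-31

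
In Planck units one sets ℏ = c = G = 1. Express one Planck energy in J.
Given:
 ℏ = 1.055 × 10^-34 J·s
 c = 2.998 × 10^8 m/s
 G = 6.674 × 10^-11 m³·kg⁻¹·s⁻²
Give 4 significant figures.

1.957 × 10^9 J

E_P = √(ℏc⁵/G)
  = √(3.828 × 10^18)
  = 1.957 × 10^9 J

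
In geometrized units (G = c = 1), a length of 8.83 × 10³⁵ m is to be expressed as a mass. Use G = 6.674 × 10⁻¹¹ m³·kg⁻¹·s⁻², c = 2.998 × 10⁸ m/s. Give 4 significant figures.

Length → mass via c²/G.
8.83 × 10³⁵ m × (c²/G) = 1.189 × 10⁶³ kg

1.189 × 10⁶³ kg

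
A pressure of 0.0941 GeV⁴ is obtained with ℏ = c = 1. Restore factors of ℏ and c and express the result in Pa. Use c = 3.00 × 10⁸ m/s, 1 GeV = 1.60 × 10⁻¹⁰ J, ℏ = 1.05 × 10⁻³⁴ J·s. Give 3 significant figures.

Pressure is [E]/[L]³ = [E]⁴/(ℏc)³.
1 GeV⁴ → 1/(ℏc)³ × (1 GeV in J)⁴ = 2.10 × 10³⁷ Pa.
Result: 0.0941 × 2.10 × 10³⁷ = 1.97 × 10³⁶ Pa.

1.97 × 10³⁶ Pa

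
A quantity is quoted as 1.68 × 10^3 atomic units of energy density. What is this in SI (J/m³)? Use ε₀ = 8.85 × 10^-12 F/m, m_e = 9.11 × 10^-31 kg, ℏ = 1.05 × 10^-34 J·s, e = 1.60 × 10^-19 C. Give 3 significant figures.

One atomic unit of energy density: u_au = E_h/a₀³ = m_e⁴e¹⁰/((4πε₀)⁵ℏ⁸) = 3.01 × 10^13 J/m³.
1.68 × 10^3 × 3.01 × 10^13 J/m³ = 5.06 × 10^16 J/m³

5.06 × 10^16 J/m³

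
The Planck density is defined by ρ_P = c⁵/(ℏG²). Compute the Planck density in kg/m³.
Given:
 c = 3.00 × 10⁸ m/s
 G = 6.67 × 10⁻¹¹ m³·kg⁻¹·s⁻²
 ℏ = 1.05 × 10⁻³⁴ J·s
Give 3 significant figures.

ρ_P = c⁵/(ℏG²)
  = 2.43 × 10⁴² / 4.67 × 10⁻⁵⁵
  = 5.20 × 10⁹⁶ kg/m³

5.20 × 10⁹⁶ kg/m³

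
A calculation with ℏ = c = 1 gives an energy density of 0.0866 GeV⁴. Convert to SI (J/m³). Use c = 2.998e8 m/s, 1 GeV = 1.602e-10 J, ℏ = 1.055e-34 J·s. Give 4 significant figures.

[E]/[L]³ = [E]⁴/(ℏc)³; restore (ℏc)⁻³.
1 GeV⁴ → 1/(ℏc)³ × (1 GeV in J)⁴ = 2.082e37 J/m³.
Result: 0.0866 × 2.082e37 = 1.803e36 J/m³.

1.803e36 J/m³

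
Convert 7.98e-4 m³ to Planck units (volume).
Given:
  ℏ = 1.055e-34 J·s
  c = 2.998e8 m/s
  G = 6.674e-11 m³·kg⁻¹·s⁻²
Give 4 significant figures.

1.889e101

Planck volume: V_P = (ℏG/c³)^(3/2) = 4.224e-105 m³.
7.98e-4 / 4.224e-105 = 1.889e101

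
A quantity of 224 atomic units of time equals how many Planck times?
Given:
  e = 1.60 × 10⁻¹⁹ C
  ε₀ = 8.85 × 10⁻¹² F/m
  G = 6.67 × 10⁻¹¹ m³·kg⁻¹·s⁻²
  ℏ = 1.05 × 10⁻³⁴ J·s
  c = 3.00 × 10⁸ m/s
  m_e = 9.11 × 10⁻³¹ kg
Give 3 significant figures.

1.00 × 10²⁹

atomic unit of time: τ_au = (4πε₀)²ℏ³/(m_e e⁴) = 2.40 × 10⁻¹⁷ s
Planck time: t_P = √(ℏG/c⁵) = 5.37 × 10⁻⁴⁴ s
224 × 2.40 × 10⁻¹⁷ / 5.37 × 10⁻⁴⁴ = 1.00 × 10²⁹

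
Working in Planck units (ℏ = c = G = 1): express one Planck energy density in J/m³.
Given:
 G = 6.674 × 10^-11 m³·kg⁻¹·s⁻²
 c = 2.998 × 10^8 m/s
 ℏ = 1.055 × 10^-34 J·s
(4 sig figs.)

4.632 × 10^113 J/m³

Dimensional analysis gives u_P = c⁷/(ℏG²).
  = 2.177 × 10^59 / 4.699 × 10^-55
  = 4.632 × 10^113 J/m³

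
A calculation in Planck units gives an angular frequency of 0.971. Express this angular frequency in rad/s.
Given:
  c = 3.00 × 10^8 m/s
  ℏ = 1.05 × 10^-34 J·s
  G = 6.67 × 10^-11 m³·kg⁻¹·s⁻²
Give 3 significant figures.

One Planck angular frequency: ω_P = √(c⁵/(ℏG)) = 1.86 × 10^43 rad/s.
0.971 × 1.86 × 10^43 rad/s = 1.81 × 10^43 rad/s

1.81 × 10^43 rad/s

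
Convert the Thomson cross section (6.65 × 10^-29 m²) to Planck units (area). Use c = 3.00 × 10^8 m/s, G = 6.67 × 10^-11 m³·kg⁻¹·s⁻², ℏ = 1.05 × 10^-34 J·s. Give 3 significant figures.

Planck area: A_P = ℏG/c³ = 2.59 × 10^-70 m².
6.65 × 10^-29 / 2.59 × 10^-70 = 2.56 × 10^41

2.56 × 10^41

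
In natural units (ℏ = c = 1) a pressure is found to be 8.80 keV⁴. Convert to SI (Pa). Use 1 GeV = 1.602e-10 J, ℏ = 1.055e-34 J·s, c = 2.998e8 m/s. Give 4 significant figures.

Pressure is [E]/[L]³ = [E]⁴/(ℏc)³.
1 GeV⁴ → 1/(ℏc)³ × (1 GeV in J)⁴ = 2.082e37 Pa.
Convert the energy scale: 8.80 keV⁴ = 8.80e-24 GeV⁴.
Result: 8.80e-24 × 2.082e37 = 1.832e14 Pa.

1.832e14 Pa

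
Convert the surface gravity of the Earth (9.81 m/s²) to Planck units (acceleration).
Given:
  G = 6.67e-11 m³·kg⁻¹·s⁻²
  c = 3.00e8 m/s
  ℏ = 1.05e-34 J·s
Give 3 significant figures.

1.76e-51

Planck acceleration: a_P = √(c⁷/(ℏG)) = 5.59e51 m/s².
9.81 / 5.59e51 = 1.76e-51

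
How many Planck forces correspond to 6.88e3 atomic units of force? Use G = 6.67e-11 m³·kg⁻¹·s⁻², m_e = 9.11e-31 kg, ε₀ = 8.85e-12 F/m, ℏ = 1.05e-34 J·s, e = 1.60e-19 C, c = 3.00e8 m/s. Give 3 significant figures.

4.72e-48

atomic unit of force: F_au = E_h/a₀ = m_e²e⁶/((4πε₀)³ℏ⁴) = 8.33e-8 N
Planck force: F_P = c⁴/G = 1.21e44 N
6.88e3 × 8.33e-8 / 1.21e44 = 4.72e-48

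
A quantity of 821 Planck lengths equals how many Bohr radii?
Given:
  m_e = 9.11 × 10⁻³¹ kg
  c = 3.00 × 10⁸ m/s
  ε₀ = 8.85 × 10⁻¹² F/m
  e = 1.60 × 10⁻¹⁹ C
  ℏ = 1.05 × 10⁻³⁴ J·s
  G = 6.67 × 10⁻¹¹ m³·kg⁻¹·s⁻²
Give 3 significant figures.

Planck length: ℓ_P = √(ℏG/c³) = 1.61 × 10⁻³⁵ m
Bohr radius: a₀ = 4πε₀ℏ²/(m_e e²) = 5.26 × 10⁻¹¹ m
821 × 1.61 × 10⁻³⁵ / 5.26 × 10⁻¹¹ = 2.52 × 10⁻²²

2.52 × 10⁻²²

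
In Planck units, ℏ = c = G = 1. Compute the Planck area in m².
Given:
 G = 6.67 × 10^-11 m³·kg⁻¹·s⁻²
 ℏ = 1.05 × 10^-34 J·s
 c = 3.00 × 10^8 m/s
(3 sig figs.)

The unique combination of the constants set to 1 with dimensions of area is A_P = ℏG/c³.
  = 7.00 × 10^-45 / 2.70 × 10^25
  = 2.59 × 10^-70 m²

2.59 × 10^-70 m²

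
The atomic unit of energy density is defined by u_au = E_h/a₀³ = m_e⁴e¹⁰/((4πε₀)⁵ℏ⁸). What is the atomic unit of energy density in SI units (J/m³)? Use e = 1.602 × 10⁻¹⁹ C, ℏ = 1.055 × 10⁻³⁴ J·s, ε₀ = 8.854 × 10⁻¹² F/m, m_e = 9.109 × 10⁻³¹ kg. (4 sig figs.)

u_au = E_h/a₀³ = m_e⁴e¹⁰/((4πε₀)⁵ℏ⁸)
E_h = 4.354 × 10⁻¹⁸ J
a₀ = 5.297 × 10⁻¹¹ m
E_h/a₀³ = 2.929 × 10¹³ J/m³

2.929 × 10¹³ J/m³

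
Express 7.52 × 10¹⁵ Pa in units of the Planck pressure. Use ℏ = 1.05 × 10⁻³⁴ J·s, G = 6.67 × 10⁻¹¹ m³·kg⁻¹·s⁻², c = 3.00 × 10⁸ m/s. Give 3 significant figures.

Planck pressure: p_P = c⁷/(ℏG²) = 4.68 × 10¹¹³ Pa.
7.52 × 10¹⁵ / 4.68 × 10¹¹³ = 1.61 × 10⁻⁹⁸

1.61 × 10⁻⁹⁸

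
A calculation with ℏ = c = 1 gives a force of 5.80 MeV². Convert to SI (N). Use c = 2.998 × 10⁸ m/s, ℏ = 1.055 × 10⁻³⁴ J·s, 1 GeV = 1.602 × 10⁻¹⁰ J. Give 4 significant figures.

4.706 N

Force is [E]/[L] = [E]²/(ℏc); restore (ℏc)⁻¹.
1 GeV² → 1/(ℏc) × (1 GeV in J)² = 8.114 × 10⁵ N.
Convert the energy scale: 5.80 MeV² = 5.80 × 10⁻⁶ GeV².
Result: 5.80 × 10⁻⁶ × 8.114 × 10⁵ = 4.706 N.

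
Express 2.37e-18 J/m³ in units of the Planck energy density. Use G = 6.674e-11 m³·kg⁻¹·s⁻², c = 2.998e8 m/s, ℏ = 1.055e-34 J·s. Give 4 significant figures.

5.116e-132

Planck energy density: u_P = c⁷/(ℏG²) = 4.632e113 J/m³.
2.37e-18 / 4.632e113 = 5.116e-132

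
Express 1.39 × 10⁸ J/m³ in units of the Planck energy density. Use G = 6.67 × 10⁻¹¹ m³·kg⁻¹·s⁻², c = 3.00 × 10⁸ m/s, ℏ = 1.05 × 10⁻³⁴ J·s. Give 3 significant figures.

Planck energy density: u_P = c⁷/(ℏG²) = 4.68 × 10¹¹³ J/m³.
1.39 × 10⁸ / 4.68 × 10¹¹³ = 2.97 × 10⁻¹⁰⁶

2.97 × 10⁻¹⁰⁶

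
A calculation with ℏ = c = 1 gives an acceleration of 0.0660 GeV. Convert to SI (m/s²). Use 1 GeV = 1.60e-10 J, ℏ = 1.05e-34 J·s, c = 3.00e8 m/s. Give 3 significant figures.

Acceleration is [L]/[T]² = c·[E]/ℏ.
1 GeV → c/ℏ × (1 GeV in J) = 4.57e32 m/s².
Result: 0.0660 × 4.57e32 = 3.02e31 m/s².

3.02e31 m/s²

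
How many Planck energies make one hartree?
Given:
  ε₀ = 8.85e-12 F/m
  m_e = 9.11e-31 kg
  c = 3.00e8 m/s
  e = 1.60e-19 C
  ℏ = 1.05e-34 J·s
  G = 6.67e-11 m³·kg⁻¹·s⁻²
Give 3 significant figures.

hartree: E_h = m_e e⁴/(4πε₀ℏ)² = 4.38e-18 J
Planck energy: E_P = √(ℏc⁵/G) = 1.96e9 J
ratio = 4.38e-18 / 1.96e9 = 2.24e-27

2.24e-27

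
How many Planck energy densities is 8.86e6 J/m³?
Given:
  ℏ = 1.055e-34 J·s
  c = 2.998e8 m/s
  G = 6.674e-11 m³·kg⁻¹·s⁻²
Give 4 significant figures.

1.913e-107

Planck energy density: u_P = c⁷/(ℏG²) = 4.632e113 J/m³.
8.86e6 / 4.632e113 = 1.913e-107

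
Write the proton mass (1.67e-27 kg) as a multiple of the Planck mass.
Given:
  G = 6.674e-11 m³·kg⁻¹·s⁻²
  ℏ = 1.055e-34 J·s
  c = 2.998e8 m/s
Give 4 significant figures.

7.671e-20

Planck mass: m_P = √(ℏc/G) = 2.177e-8 kg.
1.67e-27 / 2.177e-8 = 7.671e-20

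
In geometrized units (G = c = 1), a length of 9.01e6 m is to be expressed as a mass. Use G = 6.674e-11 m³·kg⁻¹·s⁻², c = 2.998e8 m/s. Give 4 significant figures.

Length → mass via c²/G.
9.01e6 m × (c²/G) = 1.213e34 kg

1.213e34 kg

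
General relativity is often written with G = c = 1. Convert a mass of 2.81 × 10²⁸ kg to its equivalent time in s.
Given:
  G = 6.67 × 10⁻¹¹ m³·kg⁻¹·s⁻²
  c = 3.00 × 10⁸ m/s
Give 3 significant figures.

6.94 × 10⁻⁸ s

Mass → time via G/c³.
2.81 × 10²⁸ kg × (G/c³) = 6.94 × 10⁻⁸ s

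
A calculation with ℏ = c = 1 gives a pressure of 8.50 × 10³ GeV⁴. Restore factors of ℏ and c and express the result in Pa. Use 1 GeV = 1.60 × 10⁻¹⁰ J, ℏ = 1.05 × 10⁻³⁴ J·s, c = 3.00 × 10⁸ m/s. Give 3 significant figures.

1.78 × 10⁴¹ Pa

Pressure is [E]/[L]³ = [E]⁴/(ℏc)³.
1 GeV⁴ → 1/(ℏc)³ × (1 GeV in J)⁴ = 2.10 × 10³⁷ Pa.
Result: 8.50 × 10³ × 2.10 × 10³⁷ = 1.78 × 10⁴¹ Pa.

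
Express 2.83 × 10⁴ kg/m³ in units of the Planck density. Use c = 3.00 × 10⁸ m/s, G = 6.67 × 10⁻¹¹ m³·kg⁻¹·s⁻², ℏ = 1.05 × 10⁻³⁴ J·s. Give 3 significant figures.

Planck density: ρ_P = c⁵/(ℏG²) = 5.20 × 10⁹⁶ kg/m³.
2.83 × 10⁴ / 5.20 × 10⁹⁶ = 5.44 × 10⁻⁹³

5.44 × 10⁻⁹³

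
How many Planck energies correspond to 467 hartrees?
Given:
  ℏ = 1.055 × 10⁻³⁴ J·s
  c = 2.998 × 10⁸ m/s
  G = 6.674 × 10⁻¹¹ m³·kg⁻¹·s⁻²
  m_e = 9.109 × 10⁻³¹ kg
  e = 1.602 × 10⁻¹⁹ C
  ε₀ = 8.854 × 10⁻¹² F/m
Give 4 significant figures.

1.039 × 10⁻²⁴

hartree: E_h = m_e e⁴/(4πε₀ℏ)² = 4.354 × 10⁻¹⁸ J
Planck energy: E_P = √(ℏc⁵/G) = 1.957 × 10⁹ J
467 × 4.354 × 10⁻¹⁸ / 1.957 × 10⁹ = 1.039 × 10⁻²⁴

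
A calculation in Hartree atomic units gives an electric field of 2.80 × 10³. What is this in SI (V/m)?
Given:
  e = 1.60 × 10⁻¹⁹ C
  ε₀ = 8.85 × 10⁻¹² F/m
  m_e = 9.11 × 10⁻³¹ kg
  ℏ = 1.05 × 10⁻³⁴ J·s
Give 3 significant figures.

One atomic unit of electric field: E_au = E_h/(e a₀) = m_e²e⁵/((4πε₀)³ℏ⁴) = 5.20 × 10¹¹ V/m.
2.80 × 10³ × 5.20 × 10¹¹ V/m = 1.46 × 10¹⁵ V/m

1.46 × 10¹⁵ V/m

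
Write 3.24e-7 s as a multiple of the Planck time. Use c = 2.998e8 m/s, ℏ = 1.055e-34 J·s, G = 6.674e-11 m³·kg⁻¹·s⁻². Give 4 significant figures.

6.009e36

Planck time: t_P = √(ℏG/c⁵) = 5.392e-44 s.
3.24e-7 / 5.392e-44 = 6.009e36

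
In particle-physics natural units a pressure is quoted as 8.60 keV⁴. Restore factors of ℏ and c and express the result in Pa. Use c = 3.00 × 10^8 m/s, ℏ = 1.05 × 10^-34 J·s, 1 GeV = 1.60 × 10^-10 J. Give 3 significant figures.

1.80 × 10^14 Pa

Pressure is [E]/[L]³ = [E]⁴/(ℏc)³.
1 GeV⁴ → 1/(ℏc)³ × (1 GeV in J)⁴ = 2.10 × 10^37 Pa.
Convert the energy scale: 8.60 keV⁴ = 8.60 × 10^-24 GeV⁴.
Result: 8.60 × 10^-24 × 2.10 × 10^37 = 1.80 × 10^14 Pa.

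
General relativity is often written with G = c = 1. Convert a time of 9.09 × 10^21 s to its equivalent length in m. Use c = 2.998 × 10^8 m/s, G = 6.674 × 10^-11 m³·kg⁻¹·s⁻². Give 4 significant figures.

2.725 × 10^30 m

Time → length via c.
9.09 × 10^21 s × (c) = 2.725 × 10^30 m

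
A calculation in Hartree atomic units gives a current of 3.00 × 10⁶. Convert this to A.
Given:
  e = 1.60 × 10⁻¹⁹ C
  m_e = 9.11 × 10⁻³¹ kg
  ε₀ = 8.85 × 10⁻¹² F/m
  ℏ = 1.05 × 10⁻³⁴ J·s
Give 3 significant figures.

One atomic unit of electric current: I_au = e E_h/ℏ = m_e e⁵/((4πε₀)²ℏ³) = 6.67 × 10⁻³ A.
3.00 × 10⁶ × 6.67 × 10⁻³ A = 2.00 × 10⁴ A

2.00 × 10⁴ A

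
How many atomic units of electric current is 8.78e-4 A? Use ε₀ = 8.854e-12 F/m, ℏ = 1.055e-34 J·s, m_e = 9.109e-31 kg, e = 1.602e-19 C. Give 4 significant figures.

0.1328

atomic unit of electric current: I_au = e E_h/ℏ = m_e e⁵/((4πε₀)²ℏ³) = 6.612e-3 A.
8.78e-4 / 6.612e-3 = 0.1328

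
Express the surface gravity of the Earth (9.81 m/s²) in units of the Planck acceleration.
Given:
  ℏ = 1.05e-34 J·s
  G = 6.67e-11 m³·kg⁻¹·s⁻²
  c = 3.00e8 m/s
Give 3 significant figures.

1.76e-51

Planck acceleration: a_P = √(c⁷/(ℏG)) = 5.59e51 m/s².
9.81 / 5.59e51 = 1.76e-51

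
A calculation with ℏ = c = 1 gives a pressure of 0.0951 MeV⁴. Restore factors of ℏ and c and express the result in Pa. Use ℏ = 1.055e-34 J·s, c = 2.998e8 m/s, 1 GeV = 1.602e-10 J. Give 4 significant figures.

Pressure is [E]/[L]³ = [E]⁴/(ℏc)³.
1 GeV⁴ → 1/(ℏc)³ × (1 GeV in J)⁴ = 2.082e37 Pa.
Convert the energy scale: 0.0951 MeV⁴ = 9.51e-14 GeV⁴.
Result: 9.51e-14 × 2.082e37 = 1.980e24 Pa.

1.980e24 Pa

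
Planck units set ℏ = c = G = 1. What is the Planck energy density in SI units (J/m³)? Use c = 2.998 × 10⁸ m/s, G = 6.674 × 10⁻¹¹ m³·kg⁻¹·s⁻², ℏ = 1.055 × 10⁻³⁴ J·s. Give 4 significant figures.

4.632 × 10¹¹³ J/m³

Dimensional analysis gives u_P = c⁷/(ℏG²).
  = 2.177 × 10⁵⁹ / 4.699 × 10⁻⁵⁵
  = 4.632 × 10¹¹³ J/m³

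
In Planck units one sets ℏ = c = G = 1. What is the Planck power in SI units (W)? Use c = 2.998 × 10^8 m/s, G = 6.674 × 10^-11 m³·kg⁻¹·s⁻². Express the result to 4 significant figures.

3.629 × 10^52 W

P_P = c⁵/G
  = 2.422 × 10^42 / 6.674 × 10^-11
  = 3.629 × 10^52 W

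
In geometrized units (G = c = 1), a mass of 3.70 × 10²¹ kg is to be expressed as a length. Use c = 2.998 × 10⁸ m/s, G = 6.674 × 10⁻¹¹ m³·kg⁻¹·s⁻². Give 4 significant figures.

2.747 × 10⁻⁶ m

In G = c = 1 units mass has dimensions of length; the conversion factor is G/c².
3.70 × 10²¹ kg × (G/c²) = 2.747 × 10⁻⁶ m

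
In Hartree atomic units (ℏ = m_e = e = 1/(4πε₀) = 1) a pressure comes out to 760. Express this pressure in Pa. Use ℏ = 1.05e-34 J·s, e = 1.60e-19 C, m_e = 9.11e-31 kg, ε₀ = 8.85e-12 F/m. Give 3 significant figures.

One atomic unit of pressure: P_au = E_h/a₀³ = m_e⁴e¹⁰/((4πε₀)⁵ℏ⁸) = 3.01e13 Pa.
760 × 3.01e13 Pa = 2.29e16 Pa

2.29e16 Pa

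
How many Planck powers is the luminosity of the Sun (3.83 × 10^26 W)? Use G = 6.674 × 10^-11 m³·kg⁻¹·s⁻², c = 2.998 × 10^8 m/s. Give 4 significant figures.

Planck power: P_P = c⁵/G = 3.629 × 10^52 W.
3.83 × 10^26 / 3.629 × 10^52 = 1.055 × 10^-26

1.055 × 10^-26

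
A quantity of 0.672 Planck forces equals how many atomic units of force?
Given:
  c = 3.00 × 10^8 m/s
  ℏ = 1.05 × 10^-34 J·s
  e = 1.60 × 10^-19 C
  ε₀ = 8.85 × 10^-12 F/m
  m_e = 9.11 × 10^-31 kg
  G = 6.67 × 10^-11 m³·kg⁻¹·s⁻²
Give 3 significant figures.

9.80 × 10^50

Planck force: F_P = c⁴/G = 1.21 × 10^44 N
atomic unit of force: F_au = E_h/a₀ = m_e²e⁶/((4πε₀)³ℏ⁴) = 8.33 × 10^-8 N
0.672 × 1.21 × 10^44 / 8.33 × 10^-8 = 9.80 × 10^50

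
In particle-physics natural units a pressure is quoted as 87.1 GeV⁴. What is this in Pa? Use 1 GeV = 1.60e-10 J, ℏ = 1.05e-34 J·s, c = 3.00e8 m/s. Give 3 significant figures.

1.83e39 Pa

Pressure is [E]/[L]³ = [E]⁴/(ℏc)³.
1 GeV⁴ → 1/(ℏc)³ × (1 GeV in J)⁴ = 2.10e37 Pa.
Result: 87.1 × 2.10e37 = 1.83e39 Pa.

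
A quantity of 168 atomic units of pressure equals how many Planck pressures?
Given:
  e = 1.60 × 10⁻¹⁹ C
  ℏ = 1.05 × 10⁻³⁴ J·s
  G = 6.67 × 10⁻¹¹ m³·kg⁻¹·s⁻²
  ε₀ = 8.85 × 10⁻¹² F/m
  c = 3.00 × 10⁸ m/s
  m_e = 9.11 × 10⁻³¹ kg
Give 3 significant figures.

atomic unit of pressure: P_au = E_h/a₀³ = m_e⁴e¹⁰/((4πε₀)⁵ℏ⁸) = 3.01 × 10¹³ Pa
Planck pressure: p_P = c⁷/(ℏG²) = 4.68 × 10¹¹³ Pa
168 × 3.01 × 10¹³ / 4.68 × 10¹¹³ = 1.08 × 10⁻⁹⁸

1.08 × 10⁻⁹⁸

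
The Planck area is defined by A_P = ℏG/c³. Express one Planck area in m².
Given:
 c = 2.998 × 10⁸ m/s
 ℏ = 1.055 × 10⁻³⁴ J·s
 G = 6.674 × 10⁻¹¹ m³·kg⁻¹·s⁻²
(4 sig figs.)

A_P = ℏG/c³
  = 7.041 × 10⁻⁴⁵ / 2.695 × 10²⁵
  = 2.613 × 10⁻⁷⁰ m²

2.613 × 10⁻⁷⁰ m²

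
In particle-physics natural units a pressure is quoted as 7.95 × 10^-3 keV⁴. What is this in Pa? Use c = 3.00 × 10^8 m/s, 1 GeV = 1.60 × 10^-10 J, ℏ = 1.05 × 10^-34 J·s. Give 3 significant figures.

Pressure is [E]/[L]³ = [E]⁴/(ℏc)³.
1 GeV⁴ → 1/(ℏc)³ × (1 GeV in J)⁴ = 2.10 × 10^37 Pa.
Convert the energy scale: 7.95 × 10^-3 keV⁴ = 7.95 × 10^-27 GeV⁴.
Result: 7.95 × 10^-27 × 2.10 × 10^37 = 1.67 × 10^11 Pa.

1.67 × 10^11 Pa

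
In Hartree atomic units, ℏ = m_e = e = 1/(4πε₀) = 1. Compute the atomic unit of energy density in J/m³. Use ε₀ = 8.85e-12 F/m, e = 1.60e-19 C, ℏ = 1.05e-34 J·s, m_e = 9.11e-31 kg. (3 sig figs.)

Dimensional analysis gives u_au = E_h/a₀³ = m_e⁴e¹⁰/((4πε₀)⁵ℏ⁸).
E_h = 4.38e-18 J
a₀ = 5.26e-11 m
E_h/a₀³ = 3.01e13 J/m³

3.01e13 J/m³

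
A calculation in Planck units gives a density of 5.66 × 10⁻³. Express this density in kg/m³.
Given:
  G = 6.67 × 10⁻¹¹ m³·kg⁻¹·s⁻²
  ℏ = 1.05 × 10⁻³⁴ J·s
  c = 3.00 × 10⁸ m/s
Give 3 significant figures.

2.94 × 10⁹⁴ kg/m³

One Planck density: ρ_P = c⁵/(ℏG²) = 5.20 × 10⁹⁶ kg/m³.
5.66 × 10⁻³ × 5.20 × 10⁹⁶ kg/m³ = 2.94 × 10⁹⁴ kg/m³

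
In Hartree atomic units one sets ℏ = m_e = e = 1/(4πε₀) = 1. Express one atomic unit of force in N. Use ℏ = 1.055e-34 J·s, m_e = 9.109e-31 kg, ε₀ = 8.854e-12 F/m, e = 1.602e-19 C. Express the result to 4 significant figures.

8.220e-8 N

F_au = E_h/a₀ = m_e²e⁶/((4πε₀)³ℏ⁴)
E_h = 4.354e-18 J
a₀ = 5.297e-11 m
E_h/a₀ = 8.220e-8 N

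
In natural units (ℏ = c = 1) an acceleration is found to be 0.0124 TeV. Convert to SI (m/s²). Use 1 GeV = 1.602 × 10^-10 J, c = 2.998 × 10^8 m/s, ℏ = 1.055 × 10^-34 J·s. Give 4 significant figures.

Acceleration is [L]/[T]² = c·[E]/ℏ.
1 GeV → c/ℏ × (1 GeV in J) = 4.552 × 10^32 m/s².
Convert the energy scale: 0.0124 TeV = 12.4 GeV.
Result: 12.4 × 4.552 × 10^32 = 5.645 × 10^33 m/s².

5.645 × 10^33 m/s²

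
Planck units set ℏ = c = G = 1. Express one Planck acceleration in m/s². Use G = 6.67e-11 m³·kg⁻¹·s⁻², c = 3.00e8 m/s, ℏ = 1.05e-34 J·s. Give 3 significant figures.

5.59e51 m/s²

Dimensional analysis gives a_P = √(c⁷/(ℏG)).
  = √(3.12e103)
  = 5.59e51 m/s²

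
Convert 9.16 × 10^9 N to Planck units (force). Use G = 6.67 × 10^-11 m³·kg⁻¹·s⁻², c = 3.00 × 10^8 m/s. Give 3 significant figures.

Planck force: F_P = c⁴/G = 1.21 × 10^44 N.
9.16 × 10^9 / 1.21 × 10^44 = 7.54 × 10^-35

7.54 × 10^-35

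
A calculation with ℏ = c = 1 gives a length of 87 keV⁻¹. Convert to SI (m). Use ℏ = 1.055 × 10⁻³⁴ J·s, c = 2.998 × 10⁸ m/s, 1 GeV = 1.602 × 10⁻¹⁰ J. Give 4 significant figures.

A length is [E]⁻¹ in ℏ=c=1; restore one factor of ℏc.
1 GeV⁻¹ → ℏc × (1 GeV in J)⁻¹ = 1.974 × 10⁻¹⁶ m.
Convert the energy scale: 87 keV⁻¹ = 8.70 × 10⁷ GeV⁻¹.
Result: 8.70 × 10⁷ × 1.974 × 10⁻¹⁶ = 1.718 × 10⁻⁸ m.

1.718 × 10⁻⁸ m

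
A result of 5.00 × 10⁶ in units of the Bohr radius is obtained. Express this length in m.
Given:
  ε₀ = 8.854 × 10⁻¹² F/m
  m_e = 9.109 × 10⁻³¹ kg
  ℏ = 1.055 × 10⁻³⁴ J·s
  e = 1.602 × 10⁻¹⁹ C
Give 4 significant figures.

2.649 × 10⁻⁴ m

One Bohr radius: a₀ = 4πε₀ℏ²/(m_e e²) = 5.297 × 10⁻¹¹ m.
5.00 × 10⁶ × 5.297 × 10⁻¹¹ m = 2.649 × 10⁻⁴ m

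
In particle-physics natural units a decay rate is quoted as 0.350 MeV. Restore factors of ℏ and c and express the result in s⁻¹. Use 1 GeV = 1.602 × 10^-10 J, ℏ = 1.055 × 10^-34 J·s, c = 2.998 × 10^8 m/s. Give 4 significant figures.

5.315 × 10^20 s⁻¹

A rate is [E]/ℏ; divide by ℏ.
1 GeV → 1/ℏ × (1 GeV in J) = 1.518 × 10^24 s⁻¹.
Convert the energy scale: 0.350 MeV = 3.50 × 10^-4 GeV.
Result: 3.50 × 10^-4 × 1.518 × 10^24 = 5.315 × 10^20 s⁻¹.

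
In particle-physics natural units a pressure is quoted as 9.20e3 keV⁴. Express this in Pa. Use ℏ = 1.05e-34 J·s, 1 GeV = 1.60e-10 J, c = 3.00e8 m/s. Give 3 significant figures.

Pressure is [E]/[L]³ = [E]⁴/(ℏc)³.
1 GeV⁴ → 1/(ℏc)³ × (1 GeV in J)⁴ = 2.10e37 Pa.
Convert the energy scale: 9.20e3 keV⁴ = 9.20e-21 GeV⁴.
Result: 9.20e-21 × 2.10e37 = 1.93e17 Pa.

1.93e17 Pa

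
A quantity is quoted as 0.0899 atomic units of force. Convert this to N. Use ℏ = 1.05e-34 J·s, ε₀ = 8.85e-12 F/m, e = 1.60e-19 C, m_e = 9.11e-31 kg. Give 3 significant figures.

One atomic unit of force: F_au = E_h/a₀ = m_e²e⁶/((4πε₀)³ℏ⁴) = 8.33e-8 N.
0.0899 × 8.33e-8 N = 7.49e-9 N

7.49e-9 N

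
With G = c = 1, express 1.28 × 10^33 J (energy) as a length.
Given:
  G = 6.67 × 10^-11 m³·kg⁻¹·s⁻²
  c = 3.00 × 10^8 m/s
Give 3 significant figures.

1.05 × 10^-11 m

Energy → length via G/c⁴.
1.28 × 10^33 J × (G/c⁴) = 1.05 × 10^-11 m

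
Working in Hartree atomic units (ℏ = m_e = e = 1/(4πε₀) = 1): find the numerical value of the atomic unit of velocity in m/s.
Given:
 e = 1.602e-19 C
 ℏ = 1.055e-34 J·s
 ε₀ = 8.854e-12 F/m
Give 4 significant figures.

From ℏ = m_e = e = 1/(4πε₀) = 1 the velocity scale is v_au = e²/(4πε₀ℏ).
  = 2.566e-38 / 1.174e-44
  = 2.186e6 m/s

2.186e6 m/s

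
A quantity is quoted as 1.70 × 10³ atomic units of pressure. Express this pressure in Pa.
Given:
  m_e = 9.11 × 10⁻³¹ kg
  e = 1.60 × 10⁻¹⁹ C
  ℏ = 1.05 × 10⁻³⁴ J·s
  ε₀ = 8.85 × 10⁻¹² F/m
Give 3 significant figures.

5.12 × 10¹⁶ Pa

One atomic unit of pressure: P_au = E_h/a₀³ = m_e⁴e¹⁰/((4πε₀)⁵ℏ⁸) = 3.01 × 10¹³ Pa.
1.70 × 10³ × 3.01 × 10¹³ Pa = 5.12 × 10¹⁶ Pa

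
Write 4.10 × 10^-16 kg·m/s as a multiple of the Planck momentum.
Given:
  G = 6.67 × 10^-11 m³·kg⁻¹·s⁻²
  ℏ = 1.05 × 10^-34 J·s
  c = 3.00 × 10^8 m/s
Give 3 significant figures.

Planck momentum: p_P = √(ℏc³/G) = 6.52 kg·m/s.
4.10 × 10^-16 / 6.52 = 6.29 × 10^-17

6.29 × 10^-17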